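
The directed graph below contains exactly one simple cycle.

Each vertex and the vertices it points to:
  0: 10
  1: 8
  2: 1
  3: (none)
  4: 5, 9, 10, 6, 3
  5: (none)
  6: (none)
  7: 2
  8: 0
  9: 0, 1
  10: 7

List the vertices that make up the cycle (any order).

0, 1, 2, 7, 8, 10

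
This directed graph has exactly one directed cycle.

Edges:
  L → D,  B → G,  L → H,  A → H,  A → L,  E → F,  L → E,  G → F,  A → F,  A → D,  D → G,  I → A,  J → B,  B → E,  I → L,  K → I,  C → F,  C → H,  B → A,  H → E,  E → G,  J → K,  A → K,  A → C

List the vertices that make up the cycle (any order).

DFS with gray/black marking from A:
A gray
  H gray
    E gray
      F gray
      F black
      G gray
        G→F: F black — skip
      G black
    E black
  H black
  A→F: F black — skip
  D gray
    D→G: G black — skip
  D black
  L gray
    L→E: E black — skip
    L→D: D black — skip
    L→H: H black — skip
  L black
  C gray
    C→H: H black — skip
    C→F: F black — skip
  C black
  K gray
    I gray
      I→L: L black — skip
      I→A: A is gray → back edge
Back edge closes the cycle A → K → I → A; its vertices are {A, I, K}.

A, I, K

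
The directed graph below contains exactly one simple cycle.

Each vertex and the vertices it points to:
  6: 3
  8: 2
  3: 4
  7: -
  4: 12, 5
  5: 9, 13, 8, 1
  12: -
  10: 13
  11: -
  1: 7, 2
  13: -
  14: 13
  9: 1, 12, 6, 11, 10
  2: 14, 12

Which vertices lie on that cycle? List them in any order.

3, 4, 5, 6, 9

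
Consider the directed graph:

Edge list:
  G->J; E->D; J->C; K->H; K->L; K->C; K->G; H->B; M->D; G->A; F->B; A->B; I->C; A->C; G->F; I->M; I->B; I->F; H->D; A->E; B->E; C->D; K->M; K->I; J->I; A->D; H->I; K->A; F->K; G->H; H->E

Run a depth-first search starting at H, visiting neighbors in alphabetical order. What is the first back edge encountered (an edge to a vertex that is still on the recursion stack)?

DFS from H (visiting neighbors in alphabetical order); mark gray on enter, black on exit:
H gray
  B gray
    E gray
      D gray
      D black
    E black
  B black
  H→D: D black — skip
  H→E: E black — skip
  I gray
    I→B: B black — skip
    C gray
      C→D: D black — skip
    C black
    F gray
      F→B: B black — skip
      K gray
        A gray
          A→B: B black — skip
          A→C: C black — skip
          A→D: D black — skip
          A→E: E black — skip
        A black
        K→C: C black — skip
        G gray
          G→A: A black — skip
          G→F: F is gray → back edge
First back edge: G → F.

G→F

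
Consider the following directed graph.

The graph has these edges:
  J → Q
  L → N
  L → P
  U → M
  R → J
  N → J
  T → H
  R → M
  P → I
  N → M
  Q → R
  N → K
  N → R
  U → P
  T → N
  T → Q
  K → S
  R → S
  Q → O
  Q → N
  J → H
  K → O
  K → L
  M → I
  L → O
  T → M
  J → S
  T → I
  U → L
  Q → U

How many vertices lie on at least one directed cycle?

7

A vertex is on a directed cycle iff it belongs to a strongly connected component of size ≥ 2 (or has a self-loop).
The vertices on cycles are {J, K, L, N, Q, R, U} — 7 in total.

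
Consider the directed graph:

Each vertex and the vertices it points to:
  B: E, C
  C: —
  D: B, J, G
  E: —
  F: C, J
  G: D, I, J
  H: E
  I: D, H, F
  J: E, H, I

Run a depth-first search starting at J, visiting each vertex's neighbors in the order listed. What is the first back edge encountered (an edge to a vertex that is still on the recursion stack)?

DFS from J (visiting each vertex's neighbors in the order listed); mark gray on enter, black on exit:
J gray
  E gray
  E black
  H gray
    H→E: E black — skip
  H black
  I gray
    D gray
      B gray
        B→E: E black — skip
        C gray
        C black
      B black
      D→J: J is gray → back edge
First back edge: D → J.

D->J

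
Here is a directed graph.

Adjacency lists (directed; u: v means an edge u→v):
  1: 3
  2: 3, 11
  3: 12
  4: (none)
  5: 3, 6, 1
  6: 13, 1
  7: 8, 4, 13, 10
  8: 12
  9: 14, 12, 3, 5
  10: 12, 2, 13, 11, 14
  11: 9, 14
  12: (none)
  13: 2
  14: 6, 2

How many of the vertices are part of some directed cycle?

7

A vertex is on a directed cycle iff it belongs to a strongly connected component of size ≥ 2 (or has a self-loop).
The vertices on cycles are {2, 5, 6, 9, 11, 13, 14} — 7 in total.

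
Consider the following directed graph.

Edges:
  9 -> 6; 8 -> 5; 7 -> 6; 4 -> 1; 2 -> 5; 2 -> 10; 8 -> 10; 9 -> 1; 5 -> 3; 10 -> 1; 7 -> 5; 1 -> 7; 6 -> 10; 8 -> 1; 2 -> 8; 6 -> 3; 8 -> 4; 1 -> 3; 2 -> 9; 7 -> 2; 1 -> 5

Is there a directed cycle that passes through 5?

No

5 lies on a cycle iff there is a path from 5 back to itself.
Exploring from 5, it never reaches itself; equivalently, its strongly connected component is a singleton.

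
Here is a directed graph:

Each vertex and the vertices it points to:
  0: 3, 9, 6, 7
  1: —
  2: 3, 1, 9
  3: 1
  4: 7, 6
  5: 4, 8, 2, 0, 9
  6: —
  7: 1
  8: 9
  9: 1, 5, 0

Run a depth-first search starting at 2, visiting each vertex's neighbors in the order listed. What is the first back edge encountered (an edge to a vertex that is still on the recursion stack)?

8→9

DFS from 2 (visiting each vertex's neighbors in the order listed); mark gray on enter, black on exit:
2 gray
  3 gray
    1 gray
    1 black
  3 black
  2→1: 1 black — skip
  9 gray
    9→1: 1 black — skip
    5 gray
      4 gray
        7 gray
          7→1: 1 black — skip
        7 black
        6 gray
        6 black
      4 black
      8 gray
        8→9: 9 is gray → back edge
First back edge: 8 → 9.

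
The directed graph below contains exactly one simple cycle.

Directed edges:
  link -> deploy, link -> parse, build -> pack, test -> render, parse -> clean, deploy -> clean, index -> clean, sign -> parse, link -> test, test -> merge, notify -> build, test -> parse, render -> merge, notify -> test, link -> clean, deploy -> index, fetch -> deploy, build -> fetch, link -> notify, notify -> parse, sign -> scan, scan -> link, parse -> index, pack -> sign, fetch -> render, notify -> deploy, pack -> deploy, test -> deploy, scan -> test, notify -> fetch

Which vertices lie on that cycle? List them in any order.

DFS with gray/black marking from pack:
pack gray
  deploy gray
    clean gray
    clean black
    index gray
      index→clean: clean black — skip
    index black
  deploy black
  sign gray
    scan gray
      test gray
        merge gray
        merge black
        render gray
          render→merge: merge black — skip
        render black
        test→deploy: deploy black — skip
        parse gray
          parse→index: index black — skip
          parse→clean: clean black — skip
        parse black
      test black
      link gray
        link→clean: clean black — skip
        notify gray
          notify→test: test black — skip
          fetch gray
            fetch→deploy: deploy black — skip
            fetch→render: render black — skip
          fetch black
          notify→deploy: deploy black — skip
          notify→parse: parse black — skip
          build gray
            build→fetch: fetch black — skip
            build→pack: pack is gray → back edge
Back edge closes the cycle pack → sign → scan → link → notify → build → pack; its vertices are {link, pack, scan, sign, build, notify}.

link, pack, scan, sign, build, notify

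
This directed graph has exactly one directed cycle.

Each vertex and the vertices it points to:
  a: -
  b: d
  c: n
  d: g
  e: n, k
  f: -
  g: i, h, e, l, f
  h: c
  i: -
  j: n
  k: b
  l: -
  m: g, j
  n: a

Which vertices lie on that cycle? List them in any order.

DFS with gray/black marking from g:
g gray
  i gray
  i black
  h gray
    c gray
      n gray
        a gray
        a black
      n black
    c black
  h black
  e gray
    e→n: n black — skip
    k gray
      b gray
        d gray
          d→g: g is gray → back edge
Back edge closes the cycle g → e → k → b → d → g; its vertices are {b, d, e, g, k}.

b, d, e, g, k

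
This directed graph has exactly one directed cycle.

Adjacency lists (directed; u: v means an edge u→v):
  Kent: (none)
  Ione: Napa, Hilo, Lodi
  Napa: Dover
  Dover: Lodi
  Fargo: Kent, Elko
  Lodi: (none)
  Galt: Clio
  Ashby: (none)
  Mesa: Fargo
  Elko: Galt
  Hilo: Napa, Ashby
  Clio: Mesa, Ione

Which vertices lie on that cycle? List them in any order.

DFS with gray/black marking from Clio:
Clio gray
  Mesa gray
    Fargo gray
      Kent gray
      Kent black
      Elko gray
        Galt gray
          Galt→Clio: Clio is gray → back edge
Back edge closes the cycle Clio → Mesa → Fargo → Elko → Galt → Clio; its vertices are {Clio, Elko, Galt, Mesa, Fargo}.

Clio, Elko, Galt, Mesa, Fargo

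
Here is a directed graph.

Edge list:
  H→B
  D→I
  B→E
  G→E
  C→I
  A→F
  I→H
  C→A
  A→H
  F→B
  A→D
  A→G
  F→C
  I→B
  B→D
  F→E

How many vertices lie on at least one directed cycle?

A vertex is on a directed cycle iff it belongs to a strongly connected component of size ≥ 2 (or has a self-loop).
The vertices on cycles are {A, B, C, D, F, H, I} — 7 in total.

7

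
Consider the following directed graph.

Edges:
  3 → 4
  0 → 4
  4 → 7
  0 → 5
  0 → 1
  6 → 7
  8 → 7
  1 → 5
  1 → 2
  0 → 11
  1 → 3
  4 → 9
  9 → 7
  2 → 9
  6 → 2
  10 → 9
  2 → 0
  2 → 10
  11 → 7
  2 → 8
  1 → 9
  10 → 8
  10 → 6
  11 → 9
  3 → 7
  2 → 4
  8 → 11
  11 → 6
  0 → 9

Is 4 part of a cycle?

No

4 lies on a cycle iff there is a path from 4 back to itself.
Exploring from 4, it never reaches itself; equivalently, its strongly connected component is a singleton.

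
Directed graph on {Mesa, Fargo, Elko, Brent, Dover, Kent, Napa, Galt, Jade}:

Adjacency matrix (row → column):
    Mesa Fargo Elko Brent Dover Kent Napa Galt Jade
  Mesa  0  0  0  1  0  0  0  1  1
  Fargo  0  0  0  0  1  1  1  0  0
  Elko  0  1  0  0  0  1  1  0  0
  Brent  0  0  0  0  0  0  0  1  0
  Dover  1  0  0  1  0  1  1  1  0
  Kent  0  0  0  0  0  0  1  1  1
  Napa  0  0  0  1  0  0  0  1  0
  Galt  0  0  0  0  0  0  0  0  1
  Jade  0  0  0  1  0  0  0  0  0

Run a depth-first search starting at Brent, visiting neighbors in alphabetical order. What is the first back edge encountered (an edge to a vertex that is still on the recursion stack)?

Jade→Brent

DFS from Brent (visiting neighbors in alphabetical order); mark gray on enter, black on exit:
Brent gray
  Galt gray
    Jade gray
      Jade→Brent: Brent is gray → back edge
First back edge: Jade → Brent.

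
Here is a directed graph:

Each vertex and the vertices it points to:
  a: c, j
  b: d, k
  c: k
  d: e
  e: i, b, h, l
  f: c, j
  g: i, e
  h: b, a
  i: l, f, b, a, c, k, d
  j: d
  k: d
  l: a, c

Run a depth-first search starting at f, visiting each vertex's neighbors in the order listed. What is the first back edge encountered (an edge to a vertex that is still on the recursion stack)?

DFS from f (visiting each vertex's neighbors in the order listed); mark gray on enter, black on exit:
f gray
  c gray
    k gray
      d gray
        e gray
          i gray
            l gray
              a gray
                a→c: c is gray → back edge
First back edge: a → c.

a→c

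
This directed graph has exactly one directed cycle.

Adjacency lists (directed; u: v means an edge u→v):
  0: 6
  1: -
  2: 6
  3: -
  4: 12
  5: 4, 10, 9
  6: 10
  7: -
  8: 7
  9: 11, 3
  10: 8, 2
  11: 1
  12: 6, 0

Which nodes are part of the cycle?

2, 6, 10

DFS with gray/black marking from 10:
10 gray
  8 gray
    7 gray
    7 black
  8 black
  2 gray
    6 gray
      6→10: 10 is gray → back edge
Back edge closes the cycle 10 → 2 → 6 → 10; its vertices are {2, 6, 10}.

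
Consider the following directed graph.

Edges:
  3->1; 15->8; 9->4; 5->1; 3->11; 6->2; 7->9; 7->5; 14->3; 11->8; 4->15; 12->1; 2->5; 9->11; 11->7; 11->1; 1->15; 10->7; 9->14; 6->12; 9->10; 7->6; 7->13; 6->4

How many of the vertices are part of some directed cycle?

A vertex is on a directed cycle iff it belongs to a strongly connected component of size ≥ 2 (or has a self-loop).
The vertices on cycles are {3, 7, 9, 10, 11, 14} — 6 in total.

6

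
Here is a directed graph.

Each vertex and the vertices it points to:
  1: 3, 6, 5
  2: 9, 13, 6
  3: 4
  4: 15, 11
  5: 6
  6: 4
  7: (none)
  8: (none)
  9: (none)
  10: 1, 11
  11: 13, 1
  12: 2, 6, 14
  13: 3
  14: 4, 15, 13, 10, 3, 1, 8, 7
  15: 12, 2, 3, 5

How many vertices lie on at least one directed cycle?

12

A vertex is on a directed cycle iff it belongs to a strongly connected component of size ≥ 2 (or has a self-loop).
The vertices on cycles are {1, 2, 3, 4, 5, 6, 10, 11, 12, 13, 14, 15} — 12 in total.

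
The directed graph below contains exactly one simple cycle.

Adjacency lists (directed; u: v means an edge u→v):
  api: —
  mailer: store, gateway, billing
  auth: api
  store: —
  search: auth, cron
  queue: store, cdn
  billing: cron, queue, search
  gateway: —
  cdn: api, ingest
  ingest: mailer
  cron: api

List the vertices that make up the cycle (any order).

cdn, queue, ingest, mailer, billing

DFS with gray/black marking from mailer:
mailer gray
  store gray
  store black
  gateway gray
  gateway black
  billing gray
    cron gray
      api gray
      api black
    cron black
    queue gray
      queue→store: store black — skip
      cdn gray
        cdn→api: api black — skip
        ingest gray
          ingest→mailer: mailer is gray → back edge
Back edge closes the cycle mailer → billing → queue → cdn → ingest → mailer; its vertices are {cdn, queue, ingest, mailer, billing}.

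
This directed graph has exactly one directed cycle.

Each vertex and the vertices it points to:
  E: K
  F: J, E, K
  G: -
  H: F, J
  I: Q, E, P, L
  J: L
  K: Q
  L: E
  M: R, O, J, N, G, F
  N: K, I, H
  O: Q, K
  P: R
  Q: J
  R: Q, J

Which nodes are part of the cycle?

E, J, K, L, Q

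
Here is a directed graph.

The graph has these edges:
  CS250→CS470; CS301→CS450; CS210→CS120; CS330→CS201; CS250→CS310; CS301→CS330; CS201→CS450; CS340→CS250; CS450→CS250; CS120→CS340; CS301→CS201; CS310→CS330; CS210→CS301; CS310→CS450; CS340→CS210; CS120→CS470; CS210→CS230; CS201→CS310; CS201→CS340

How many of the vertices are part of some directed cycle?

9

A vertex is on a directed cycle iff it belongs to a strongly connected component of size ≥ 2 (or has a self-loop).
The vertices on cycles are {CS120, CS201, CS210, CS250, CS301, CS310, CS330, CS340, CS450} — 9 in total.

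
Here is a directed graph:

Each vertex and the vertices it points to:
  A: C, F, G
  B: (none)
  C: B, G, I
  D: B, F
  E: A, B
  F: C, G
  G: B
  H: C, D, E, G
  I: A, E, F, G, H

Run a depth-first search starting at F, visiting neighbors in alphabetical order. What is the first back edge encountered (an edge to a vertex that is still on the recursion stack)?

A->C

DFS from F (visiting neighbors in alphabetical order); mark gray on enter, black on exit:
F gray
  C gray
    B gray
    B black
    G gray
      G→B: B black — skip
    G black
    I gray
      A gray
        A→C: C is gray → back edge
First back edge: A → C.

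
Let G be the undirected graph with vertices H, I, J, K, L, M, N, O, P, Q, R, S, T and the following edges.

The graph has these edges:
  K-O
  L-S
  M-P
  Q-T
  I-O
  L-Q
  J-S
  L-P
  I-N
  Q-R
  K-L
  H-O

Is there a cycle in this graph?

DFS, tracking each vertex's parent; an edge to a visited non-parent vertex closes a cycle.
Start from M:
visit M (parent –)
  visit P (parent M)
    visit L (parent P)
      visit K (parent L)
        K–L: parent, skip
        visit O (parent K)
          visit H (parent O)
            H–O: parent, skip
          O–K: parent, skip
          visit I (parent O)
            visit N (parent I)
              N–I: parent, skip
            I–O: parent, skip
      visit S (parent L)
        S–L: parent, skip
        visit J (parent S)
          J–S: parent, skip
      visit Q (parent L)
        visit R (parent Q)
          R–Q: parent, skip
        visit T (parent Q)
          T–Q: parent, skip
        Q–L: parent, skip
      L–P: parent, skip
    P–M: parent, skip
No non-parent visited neighbor found — the graph is a forest.

No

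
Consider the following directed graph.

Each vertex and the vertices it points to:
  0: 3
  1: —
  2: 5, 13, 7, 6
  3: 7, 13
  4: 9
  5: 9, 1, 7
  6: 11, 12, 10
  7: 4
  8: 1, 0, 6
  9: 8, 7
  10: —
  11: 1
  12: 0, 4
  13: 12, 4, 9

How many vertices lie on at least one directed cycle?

A vertex is on a directed cycle iff it belongs to a strongly connected component of size ≥ 2 (or has a self-loop).
The vertices on cycles are {0, 3, 4, 6, 7, 8, 9, 12, 13} — 9 in total.

9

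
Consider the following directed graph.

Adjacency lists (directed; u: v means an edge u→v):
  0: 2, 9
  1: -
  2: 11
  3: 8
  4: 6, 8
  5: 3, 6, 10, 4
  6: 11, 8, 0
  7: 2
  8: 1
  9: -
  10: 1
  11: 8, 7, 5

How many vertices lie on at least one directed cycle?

7

A vertex is on a directed cycle iff it belongs to a strongly connected component of size ≥ 2 (or has a self-loop).
The vertices on cycles are {0, 2, 4, 5, 6, 7, 11} — 7 in total.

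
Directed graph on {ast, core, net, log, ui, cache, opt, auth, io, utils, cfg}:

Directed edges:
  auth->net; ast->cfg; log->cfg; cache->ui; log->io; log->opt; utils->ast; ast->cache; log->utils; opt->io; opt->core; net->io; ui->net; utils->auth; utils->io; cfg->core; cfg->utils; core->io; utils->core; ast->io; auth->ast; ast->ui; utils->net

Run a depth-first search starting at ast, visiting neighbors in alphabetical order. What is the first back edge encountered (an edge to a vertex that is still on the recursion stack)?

utils->ast

DFS from ast (visiting neighbors in alphabetical order); mark gray on enter, black on exit:
ast gray
  cache gray
    ui gray
      net gray
        io gray
        io black
      net black
    ui black
  cache black
  cfg gray
    core gray
      core→io: io black — skip
    core black
    utils gray
      utils→ast: ast is gray → back edge
First back edge: utils → ast.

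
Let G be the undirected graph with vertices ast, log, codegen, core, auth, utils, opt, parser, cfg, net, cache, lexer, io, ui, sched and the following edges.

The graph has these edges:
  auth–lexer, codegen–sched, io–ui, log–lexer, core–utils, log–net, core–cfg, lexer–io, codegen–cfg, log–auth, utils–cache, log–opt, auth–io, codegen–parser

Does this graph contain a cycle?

Yes

DFS, tracking each vertex's parent; an edge to a visited non-parent vertex closes a cycle.
Start from auth:
visit auth (parent –)
  visit lexer (parent auth)
    lexer–auth: parent, skip
    visit io (parent lexer)
      visit ui (parent io)
        ui–io: parent, skip
      io–auth: auth visited and ≠ parent → cycle
Cycle: auth – lexer – io – auth.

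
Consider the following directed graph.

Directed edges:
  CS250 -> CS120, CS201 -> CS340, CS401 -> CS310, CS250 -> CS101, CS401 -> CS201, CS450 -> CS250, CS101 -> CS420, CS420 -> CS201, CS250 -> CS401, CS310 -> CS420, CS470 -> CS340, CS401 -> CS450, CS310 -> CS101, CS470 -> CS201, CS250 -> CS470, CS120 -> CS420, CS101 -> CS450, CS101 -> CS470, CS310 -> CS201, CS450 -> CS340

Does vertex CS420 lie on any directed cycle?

No

CS420 lies on a cycle iff there is a path from CS420 back to itself.
Exploring from CS420, it never reaches itself; equivalently, its strongly connected component is a singleton.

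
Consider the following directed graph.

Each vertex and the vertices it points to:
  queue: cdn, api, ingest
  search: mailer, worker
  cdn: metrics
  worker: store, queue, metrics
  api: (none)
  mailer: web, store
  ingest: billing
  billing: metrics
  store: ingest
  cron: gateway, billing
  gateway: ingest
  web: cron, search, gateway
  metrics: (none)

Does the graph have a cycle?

DFS with white/gray/black marking, starting from ingest:
ingest gray
  billing gray
    metrics gray
    metrics black
  billing black
ingest black
queue gray
  cdn gray
    cdn→metrics: metrics black — skip
  cdn black
  api gray
  api black
  queue→ingest: ingest black — skip
queue black
search gray
  mailer gray
    web gray
      cron gray
        gateway gray
          gateway→ingest: ingest black — skip
        gateway black
        cron→billing: billing black — skip
      cron black
      web→search: search is gray → back edge
Back edge found, so a cycle exists: search → mailer → web → search.

Yes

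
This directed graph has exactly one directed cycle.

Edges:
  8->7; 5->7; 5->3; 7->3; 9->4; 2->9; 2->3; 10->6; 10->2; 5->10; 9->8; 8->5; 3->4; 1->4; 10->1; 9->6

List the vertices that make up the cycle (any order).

DFS with gray/black marking from 5:
5 gray
  10 gray
    6 gray
    6 black
    1 gray
      4 gray
      4 black
    1 black
    2 gray
      3 gray
        3→4: 4 black — skip
      3 black
      9 gray
        9→4: 4 black — skip
        8 gray
          8→5: 5 is gray → back edge
Back edge closes the cycle 5 → 10 → 2 → 9 → 8 → 5; its vertices are {2, 5, 8, 9, 10}.

2, 5, 8, 9, 10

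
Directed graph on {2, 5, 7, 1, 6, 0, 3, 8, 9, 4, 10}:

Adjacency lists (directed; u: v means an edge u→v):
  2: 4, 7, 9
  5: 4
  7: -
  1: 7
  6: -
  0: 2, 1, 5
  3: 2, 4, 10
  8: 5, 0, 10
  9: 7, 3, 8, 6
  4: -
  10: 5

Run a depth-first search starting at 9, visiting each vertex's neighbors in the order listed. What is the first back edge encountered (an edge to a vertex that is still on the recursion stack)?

2->9

DFS from 9 (visiting each vertex's neighbors in the order listed); mark gray on enter, black on exit:
9 gray
  7 gray
  7 black
  3 gray
    2 gray
      4 gray
      4 black
      2→7: 7 black — skip
      2→9: 9 is gray → back edge
First back edge: 2 → 9.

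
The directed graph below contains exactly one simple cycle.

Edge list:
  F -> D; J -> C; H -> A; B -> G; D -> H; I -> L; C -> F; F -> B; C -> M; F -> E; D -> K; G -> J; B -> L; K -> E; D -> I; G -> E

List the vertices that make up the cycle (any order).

B, C, F, G, J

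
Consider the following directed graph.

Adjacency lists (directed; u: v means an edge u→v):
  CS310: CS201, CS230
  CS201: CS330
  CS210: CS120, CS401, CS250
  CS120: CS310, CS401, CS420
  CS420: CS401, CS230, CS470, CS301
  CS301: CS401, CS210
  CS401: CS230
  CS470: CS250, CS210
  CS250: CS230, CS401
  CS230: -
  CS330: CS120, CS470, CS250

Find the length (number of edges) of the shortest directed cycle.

For each vertex v, BFS finds the shortest path from v back to v.
The shortest such closed walk is CS120 → CS420 → CS470 → CS210 → CS120, length 4.

4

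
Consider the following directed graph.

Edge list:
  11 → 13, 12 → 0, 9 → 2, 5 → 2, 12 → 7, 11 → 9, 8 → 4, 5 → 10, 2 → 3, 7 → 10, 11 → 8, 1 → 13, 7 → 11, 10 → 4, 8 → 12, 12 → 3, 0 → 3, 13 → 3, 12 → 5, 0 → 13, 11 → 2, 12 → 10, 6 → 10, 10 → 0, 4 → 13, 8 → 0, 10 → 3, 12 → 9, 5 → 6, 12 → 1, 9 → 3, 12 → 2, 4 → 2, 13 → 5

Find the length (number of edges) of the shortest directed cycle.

4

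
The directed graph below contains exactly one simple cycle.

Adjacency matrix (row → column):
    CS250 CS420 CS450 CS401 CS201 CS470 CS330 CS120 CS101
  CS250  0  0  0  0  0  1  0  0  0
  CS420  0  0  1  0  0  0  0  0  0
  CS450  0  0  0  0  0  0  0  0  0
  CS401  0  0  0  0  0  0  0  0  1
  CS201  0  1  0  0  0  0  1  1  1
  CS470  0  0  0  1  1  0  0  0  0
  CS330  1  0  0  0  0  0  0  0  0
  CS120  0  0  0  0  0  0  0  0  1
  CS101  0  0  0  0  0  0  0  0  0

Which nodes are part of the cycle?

CS201, CS250, CS330, CS470

DFS with gray/black marking from CS470:
CS470 gray
  CS401 gray
    CS101 gray
    CS101 black
  CS401 black
  CS201 gray
    CS420 gray
      CS450 gray
      CS450 black
    CS420 black
    CS120 gray
      CS120→CS101: CS101 black — skip
    CS120 black
    CS201→CS101: CS101 black — skip
    CS330 gray
      CS250 gray
        CS250→CS470: CS470 is gray → back edge
Back edge closes the cycle CS470 → CS201 → CS330 → CS250 → CS470; its vertices are {CS201, CS250, CS330, CS470}.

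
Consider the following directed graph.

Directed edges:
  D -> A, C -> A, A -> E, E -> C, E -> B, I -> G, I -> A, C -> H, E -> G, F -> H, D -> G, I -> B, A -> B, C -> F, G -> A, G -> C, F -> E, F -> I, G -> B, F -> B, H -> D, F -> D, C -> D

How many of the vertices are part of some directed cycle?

8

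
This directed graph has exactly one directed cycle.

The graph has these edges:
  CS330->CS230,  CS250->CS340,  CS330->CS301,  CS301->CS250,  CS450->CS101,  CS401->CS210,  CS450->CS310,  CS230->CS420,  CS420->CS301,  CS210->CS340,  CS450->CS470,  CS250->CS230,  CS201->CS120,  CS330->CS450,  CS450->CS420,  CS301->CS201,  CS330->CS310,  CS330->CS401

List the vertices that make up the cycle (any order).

CS230, CS250, CS301, CS420

DFS with gray/black marking from CS301:
CS301 gray
  CS201 gray
    CS120 gray
    CS120 black
  CS201 black
  CS250 gray
    CS230 gray
      CS420 gray
        CS420→CS301: CS301 is gray → back edge
Back edge closes the cycle CS301 → CS250 → CS230 → CS420 → CS301; its vertices are {CS230, CS250, CS301, CS420}.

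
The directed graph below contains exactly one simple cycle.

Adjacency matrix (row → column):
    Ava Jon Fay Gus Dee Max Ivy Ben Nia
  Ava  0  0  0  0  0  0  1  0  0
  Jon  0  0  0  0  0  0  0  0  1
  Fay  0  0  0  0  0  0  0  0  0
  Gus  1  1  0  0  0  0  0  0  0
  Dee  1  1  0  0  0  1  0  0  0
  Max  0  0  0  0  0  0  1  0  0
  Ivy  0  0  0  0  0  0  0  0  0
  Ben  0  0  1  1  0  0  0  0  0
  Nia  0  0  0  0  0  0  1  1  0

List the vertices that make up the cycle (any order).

DFS with gray/black marking from Jon:
Jon gray
  Nia gray
    Ben gray
      Gus gray
        Gus→Jon: Jon is gray → back edge
Back edge closes the cycle Jon → Nia → Ben → Gus → Jon; its vertices are {Ben, Gus, Jon, Nia}.

Ben, Gus, Jon, Nia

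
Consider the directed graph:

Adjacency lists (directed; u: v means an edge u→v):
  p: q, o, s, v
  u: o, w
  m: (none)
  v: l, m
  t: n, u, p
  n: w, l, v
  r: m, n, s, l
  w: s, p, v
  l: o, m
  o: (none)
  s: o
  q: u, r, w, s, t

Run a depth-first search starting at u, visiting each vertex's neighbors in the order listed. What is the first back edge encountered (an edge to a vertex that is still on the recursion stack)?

q->u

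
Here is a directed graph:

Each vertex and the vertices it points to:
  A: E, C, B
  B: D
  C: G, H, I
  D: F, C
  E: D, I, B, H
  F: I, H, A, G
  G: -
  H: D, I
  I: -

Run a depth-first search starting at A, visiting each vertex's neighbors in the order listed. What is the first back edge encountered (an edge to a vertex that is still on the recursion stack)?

H->D

DFS from A (visiting each vertex's neighbors in the order listed); mark gray on enter, black on exit:
A gray
  E gray
    D gray
      F gray
        I gray
        I black
        H gray
          H→D: D is gray → back edge
First back edge: H → D.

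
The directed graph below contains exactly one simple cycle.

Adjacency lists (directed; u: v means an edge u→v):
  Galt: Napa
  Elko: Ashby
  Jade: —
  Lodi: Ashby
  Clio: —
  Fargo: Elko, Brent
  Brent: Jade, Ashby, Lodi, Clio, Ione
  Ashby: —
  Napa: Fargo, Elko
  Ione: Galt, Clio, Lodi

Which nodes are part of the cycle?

Galt, Ione, Napa, Brent, Fargo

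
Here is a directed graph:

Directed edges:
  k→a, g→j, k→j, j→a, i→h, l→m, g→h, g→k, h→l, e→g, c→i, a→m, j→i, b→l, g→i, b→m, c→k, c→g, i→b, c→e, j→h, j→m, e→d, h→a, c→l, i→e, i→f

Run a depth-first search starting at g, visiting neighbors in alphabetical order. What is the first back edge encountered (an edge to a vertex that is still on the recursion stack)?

e→g

DFS from g (visiting neighbors in alphabetical order); mark gray on enter, black on exit:
g gray
  h gray
    a gray
      m gray
      m black
    a black
    l gray
      l→m: m black — skip
    l black
  h black
  i gray
    b gray
      b→l: l black — skip
      b→m: m black — skip
    b black
    e gray
      d gray
      d black
      e→g: g is gray → back edge
First back edge: e → g.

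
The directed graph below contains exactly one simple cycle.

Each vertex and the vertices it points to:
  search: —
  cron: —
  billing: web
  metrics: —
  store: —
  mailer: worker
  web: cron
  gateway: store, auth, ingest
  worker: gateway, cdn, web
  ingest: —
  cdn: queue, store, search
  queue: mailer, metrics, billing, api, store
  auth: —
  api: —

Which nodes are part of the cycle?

cdn, queue, mailer, worker

DFS with gray/black marking from cdn:
cdn gray
  queue gray
    mailer gray
      worker gray
        gateway gray
          store gray
          store black
          auth gray
          auth black
          ingest gray
          ingest black
        gateway black
        worker→cdn: cdn is gray → back edge
Back edge closes the cycle cdn → queue → mailer → worker → cdn; its vertices are {cdn, queue, mailer, worker}.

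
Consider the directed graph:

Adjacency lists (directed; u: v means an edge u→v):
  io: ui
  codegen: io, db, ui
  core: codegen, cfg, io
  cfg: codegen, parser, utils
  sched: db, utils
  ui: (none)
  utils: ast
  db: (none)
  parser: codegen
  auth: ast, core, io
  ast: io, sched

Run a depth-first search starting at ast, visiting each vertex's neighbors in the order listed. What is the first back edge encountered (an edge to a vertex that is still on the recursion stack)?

DFS from ast (visiting each vertex's neighbors in the order listed); mark gray on enter, black on exit:
ast gray
  io gray
    ui gray
    ui black
  io black
  sched gray
    db gray
    db black
    utils gray
      utils→ast: ast is gray → back edge
First back edge: utils → ast.

utils->ast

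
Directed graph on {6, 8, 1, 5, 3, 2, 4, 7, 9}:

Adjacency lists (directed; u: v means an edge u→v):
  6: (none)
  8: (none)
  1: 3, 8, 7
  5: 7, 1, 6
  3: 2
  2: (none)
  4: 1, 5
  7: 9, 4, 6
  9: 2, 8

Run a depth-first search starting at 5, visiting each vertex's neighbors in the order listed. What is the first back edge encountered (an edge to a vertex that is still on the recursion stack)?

DFS from 5 (visiting each vertex's neighbors in the order listed); mark gray on enter, black on exit:
5 gray
  7 gray
    9 gray
      2 gray
      2 black
      8 gray
      8 black
    9 black
    4 gray
      1 gray
        3 gray
          3→2: 2 black — skip
        3 black
        1→8: 8 black — skip
        1→7: 7 is gray → back edge
First back edge: 1 → 7.

1->7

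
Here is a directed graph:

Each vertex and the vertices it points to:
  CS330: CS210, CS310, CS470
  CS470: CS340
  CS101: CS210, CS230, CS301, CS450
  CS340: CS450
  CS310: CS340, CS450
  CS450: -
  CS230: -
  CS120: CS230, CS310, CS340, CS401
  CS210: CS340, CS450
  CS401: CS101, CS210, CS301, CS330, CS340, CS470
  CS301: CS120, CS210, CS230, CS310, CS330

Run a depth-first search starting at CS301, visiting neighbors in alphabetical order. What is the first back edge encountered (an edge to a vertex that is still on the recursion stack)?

DFS from CS301 (visiting neighbors in alphabetical order); mark gray on enter, black on exit:
CS301 gray
  CS120 gray
    CS230 gray
    CS230 black
    CS310 gray
      CS340 gray
        CS450 gray
        CS450 black
      CS340 black
      CS310→CS450: CS450 black — skip
    CS310 black
    CS120→CS340: CS340 black — skip
    CS401 gray
      CS101 gray
        CS210 gray
          CS210→CS340: CS340 black — skip
          CS210→CS450: CS450 black — skip
        CS210 black
        CS101→CS230: CS230 black — skip
        CS101→CS301: CS301 is gray → back edge
First back edge: CS101 → CS301.

CS101->CS301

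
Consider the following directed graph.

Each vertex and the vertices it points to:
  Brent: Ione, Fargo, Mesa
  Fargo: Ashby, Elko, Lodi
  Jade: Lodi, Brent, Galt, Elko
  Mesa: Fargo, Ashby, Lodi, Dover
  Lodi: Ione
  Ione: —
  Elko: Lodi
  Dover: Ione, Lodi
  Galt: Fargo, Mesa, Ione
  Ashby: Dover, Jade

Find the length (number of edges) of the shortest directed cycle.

4

For each vertex v, BFS finds the shortest path from v back to v.
The shortest such closed walk is Ashby → Jade → Brent → Fargo → Ashby, length 4.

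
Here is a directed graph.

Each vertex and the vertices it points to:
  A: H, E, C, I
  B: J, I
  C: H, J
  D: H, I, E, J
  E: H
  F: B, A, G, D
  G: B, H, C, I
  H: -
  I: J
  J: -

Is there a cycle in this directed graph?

No

DFS with white/gray/black marking, starting from C:
C gray
  H gray
  H black
  J gray
  J black
C black
A gray
  A→H: H black — skip
  E gray
    E→H: H black — skip
  E black
  A→C: C black — skip
  I gray
    I→J: J black — skip
  I black
A black
B gray
  B→J: J black — skip
  B→I: I black — skip
B black
D gray
  D→H: H black — skip
  D→I: I black — skip
  D→E: E black — skip
  D→J: J black — skip
D black
F gray
  F→B: B black — skip
  F→A: A black — skip
  G gray
    G→B: B black — skip
    G→H: H black — skip
    G→C: C black — skip
    G→I: I black — skip
  G black
  F→D: D black — skip
F black
Every edge goes to a white or black vertex — no back edge, so the graph is acyclic.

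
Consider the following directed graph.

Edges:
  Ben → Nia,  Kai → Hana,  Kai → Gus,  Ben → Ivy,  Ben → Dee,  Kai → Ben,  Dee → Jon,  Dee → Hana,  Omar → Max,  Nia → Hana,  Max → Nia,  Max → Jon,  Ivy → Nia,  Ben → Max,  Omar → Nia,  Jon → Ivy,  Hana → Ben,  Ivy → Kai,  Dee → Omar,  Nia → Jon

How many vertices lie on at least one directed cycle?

A vertex is on a directed cycle iff it belongs to a strongly connected component of size ≥ 2 (or has a self-loop).
The vertices on cycles are {Ben, Dee, Ivy, Jon, Kai, Max, Nia, Hana, Omar} — 9 in total.

9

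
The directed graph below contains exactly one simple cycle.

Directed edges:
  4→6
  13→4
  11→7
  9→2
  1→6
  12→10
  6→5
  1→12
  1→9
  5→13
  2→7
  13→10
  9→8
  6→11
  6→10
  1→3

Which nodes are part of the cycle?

4, 5, 6, 13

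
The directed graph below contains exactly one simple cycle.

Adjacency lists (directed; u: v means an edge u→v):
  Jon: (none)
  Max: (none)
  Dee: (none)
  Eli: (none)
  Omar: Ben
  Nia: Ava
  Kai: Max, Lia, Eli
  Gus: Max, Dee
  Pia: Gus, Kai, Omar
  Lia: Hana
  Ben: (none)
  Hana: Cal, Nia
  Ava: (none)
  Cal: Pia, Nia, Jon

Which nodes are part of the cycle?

Cal, Kai, Lia, Pia, Hana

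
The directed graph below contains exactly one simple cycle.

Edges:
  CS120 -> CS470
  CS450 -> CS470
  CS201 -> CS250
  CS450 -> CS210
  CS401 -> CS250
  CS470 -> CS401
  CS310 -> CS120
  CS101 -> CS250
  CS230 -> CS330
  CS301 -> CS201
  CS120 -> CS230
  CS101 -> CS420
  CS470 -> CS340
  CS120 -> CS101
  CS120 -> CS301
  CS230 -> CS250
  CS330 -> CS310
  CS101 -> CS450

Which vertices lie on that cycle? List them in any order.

CS120, CS230, CS310, CS330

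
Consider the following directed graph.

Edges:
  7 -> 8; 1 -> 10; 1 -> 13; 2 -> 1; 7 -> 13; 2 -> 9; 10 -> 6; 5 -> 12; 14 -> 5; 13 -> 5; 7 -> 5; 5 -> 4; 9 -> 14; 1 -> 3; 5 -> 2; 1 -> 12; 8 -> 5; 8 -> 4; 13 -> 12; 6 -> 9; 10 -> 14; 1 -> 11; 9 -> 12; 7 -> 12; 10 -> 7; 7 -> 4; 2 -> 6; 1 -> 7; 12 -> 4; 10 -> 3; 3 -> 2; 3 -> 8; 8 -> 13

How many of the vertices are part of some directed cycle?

11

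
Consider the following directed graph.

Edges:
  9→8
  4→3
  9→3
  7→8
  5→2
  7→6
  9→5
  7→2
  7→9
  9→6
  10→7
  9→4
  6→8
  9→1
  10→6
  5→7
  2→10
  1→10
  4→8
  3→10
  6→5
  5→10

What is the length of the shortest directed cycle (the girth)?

3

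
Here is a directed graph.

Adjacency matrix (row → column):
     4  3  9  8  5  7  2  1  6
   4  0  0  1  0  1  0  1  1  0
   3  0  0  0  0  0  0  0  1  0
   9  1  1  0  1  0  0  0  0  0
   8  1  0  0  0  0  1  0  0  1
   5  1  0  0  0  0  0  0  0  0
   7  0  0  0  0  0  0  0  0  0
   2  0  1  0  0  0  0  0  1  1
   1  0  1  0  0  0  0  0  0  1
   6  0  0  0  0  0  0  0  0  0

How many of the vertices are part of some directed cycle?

6

A vertex is on a directed cycle iff it belongs to a strongly connected component of size ≥ 2 (or has a self-loop).
The vertices on cycles are {1, 3, 4, 5, 8, 9} — 6 in total.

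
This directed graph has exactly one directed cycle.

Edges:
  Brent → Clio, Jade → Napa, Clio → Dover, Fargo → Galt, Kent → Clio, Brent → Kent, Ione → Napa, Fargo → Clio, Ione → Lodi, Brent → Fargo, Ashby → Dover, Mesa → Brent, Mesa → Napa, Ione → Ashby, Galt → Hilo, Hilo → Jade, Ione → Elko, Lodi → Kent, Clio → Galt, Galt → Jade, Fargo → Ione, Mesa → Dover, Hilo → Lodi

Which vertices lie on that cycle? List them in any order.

DFS with gray/black marking from Galt:
Galt gray
  Hilo gray
    Lodi gray
      Kent gray
        Clio gray
          Clio→Galt: Galt is gray → back edge
Back edge closes the cycle Galt → Hilo → Lodi → Kent → Clio → Galt; its vertices are {Clio, Galt, Hilo, Kent, Lodi}.

Clio, Galt, Hilo, Kent, Lodi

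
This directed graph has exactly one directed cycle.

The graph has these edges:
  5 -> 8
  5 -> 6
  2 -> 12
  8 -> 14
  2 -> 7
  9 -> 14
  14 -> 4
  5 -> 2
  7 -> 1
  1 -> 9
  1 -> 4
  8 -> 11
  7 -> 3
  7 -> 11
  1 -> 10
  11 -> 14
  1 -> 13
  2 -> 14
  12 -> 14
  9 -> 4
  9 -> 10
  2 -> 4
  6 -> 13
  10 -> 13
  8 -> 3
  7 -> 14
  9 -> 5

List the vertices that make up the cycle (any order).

1, 2, 5, 7, 9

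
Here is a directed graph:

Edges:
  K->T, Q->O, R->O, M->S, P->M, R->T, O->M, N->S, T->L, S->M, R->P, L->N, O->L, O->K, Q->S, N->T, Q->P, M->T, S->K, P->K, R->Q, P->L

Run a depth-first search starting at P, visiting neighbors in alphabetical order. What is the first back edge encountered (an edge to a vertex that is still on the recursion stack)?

DFS from P (visiting neighbors in alphabetical order); mark gray on enter, black on exit:
P gray
  K gray
    T gray
      L gray
        N gray
          S gray
            S→K: K is gray → back edge
First back edge: S → K.

S->K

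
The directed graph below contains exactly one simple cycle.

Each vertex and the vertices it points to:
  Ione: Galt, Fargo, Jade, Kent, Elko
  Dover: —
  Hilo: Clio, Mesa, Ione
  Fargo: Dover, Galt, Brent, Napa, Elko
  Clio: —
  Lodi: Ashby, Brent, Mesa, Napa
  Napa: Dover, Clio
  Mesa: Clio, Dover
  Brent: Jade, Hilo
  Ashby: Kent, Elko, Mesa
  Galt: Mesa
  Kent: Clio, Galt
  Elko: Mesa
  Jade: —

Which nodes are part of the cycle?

Hilo, Ione, Brent, Fargo

DFS with gray/black marking from Brent:
Brent gray
  Jade gray
  Jade black
  Hilo gray
    Clio gray
    Clio black
    Mesa gray
      Mesa→Clio: Clio black — skip
      Dover gray
      Dover black
    Mesa black
    Ione gray
      Galt gray
        Galt→Mesa: Mesa black — skip
      Galt black
      Fargo gray
        Fargo→Dover: Dover black — skip
        Fargo→Galt: Galt black — skip
        Fargo→Brent: Brent is gray → back edge
Back edge closes the cycle Brent → Hilo → Ione → Fargo → Brent; its vertices are {Hilo, Ione, Brent, Fargo}.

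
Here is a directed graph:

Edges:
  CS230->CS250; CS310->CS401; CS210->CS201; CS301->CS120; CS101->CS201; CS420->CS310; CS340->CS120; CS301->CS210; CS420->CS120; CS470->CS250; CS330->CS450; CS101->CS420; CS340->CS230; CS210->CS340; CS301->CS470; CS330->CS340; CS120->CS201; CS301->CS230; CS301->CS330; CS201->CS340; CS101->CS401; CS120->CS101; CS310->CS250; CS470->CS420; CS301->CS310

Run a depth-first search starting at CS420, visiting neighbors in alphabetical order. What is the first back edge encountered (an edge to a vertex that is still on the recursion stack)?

CS340->CS120

DFS from CS420 (visiting neighbors in alphabetical order); mark gray on enter, black on exit:
CS420 gray
  CS120 gray
    CS101 gray
      CS201 gray
        CS340 gray
          CS340→CS120: CS120 is gray → back edge
First back edge: CS340 → CS120.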